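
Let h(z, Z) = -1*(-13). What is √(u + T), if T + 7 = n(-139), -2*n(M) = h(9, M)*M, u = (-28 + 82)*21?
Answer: √8122/2 ≈ 45.061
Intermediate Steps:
u = 1134 (u = 54*21 = 1134)
h(z, Z) = 13
n(M) = -13*M/2
T = 1793/2 (T = -7 - 13/2*(-139) = -7 + 1807/2 = 1793/2 ≈ 896.50)
√(u + T) = √(1134 + 1793/2) = √(4061/2) = √8122/2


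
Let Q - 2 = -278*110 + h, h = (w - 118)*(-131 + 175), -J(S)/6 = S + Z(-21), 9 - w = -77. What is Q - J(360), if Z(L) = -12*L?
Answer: -28314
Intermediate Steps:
w = 86 (w = 9 - 1*(-77) = 9 + 77 = 86)
J(S) = -1512 - 6*S (J(S) = -6*(S - 12*(-21)) = -6*(S + 252) = -6*(252 + S) = -1512 - 6*S)
h = -1408 (h = (86 - 118)*(-131 + 175) = -32*44 = -1408)
Q = -31986 (Q = 2 + (-278*110 - 1408) = 2 + (-30580 - 1408) = 2 - 31988 = -31986)
Q - J(360) = -31986 - (-1512 - 6*360) = -31986 - (-1512 - 2160) = -31986 - 1*(-3672) = -31986 + 3672 = -28314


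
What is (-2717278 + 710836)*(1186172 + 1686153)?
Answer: -5763153517650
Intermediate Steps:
(-2717278 + 710836)*(1186172 + 1686153) = -2006442*2872325 = -5763153517650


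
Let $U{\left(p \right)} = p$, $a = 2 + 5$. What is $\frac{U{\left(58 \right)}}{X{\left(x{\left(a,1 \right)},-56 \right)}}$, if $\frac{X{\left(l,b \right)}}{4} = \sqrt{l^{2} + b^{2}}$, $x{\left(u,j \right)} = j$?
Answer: $\frac{29 \sqrt{3137}}{6274} \approx 0.25889$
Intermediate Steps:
$a = 7$
$X{\left(l,b \right)} = 4 \sqrt{b^{2} + l^{2}}$ ($X{\left(l,b \right)} = 4 \sqrt{l^{2} + b^{2}} = 4 \sqrt{b^{2} + l^{2}}$)
$\frac{U{\left(58 \right)}}{X{\left(x{\left(a,1 \right)},-56 \right)}} = \frac{58}{4 \sqrt{\left(-56\right)^{2} + 1^{2}}} = \frac{58}{4 \sqrt{3136 + 1}} = \frac{58}{4 \sqrt{3137}} = 58 \frac{\sqrt{3137}}{12548} = \frac{29 \sqrt{3137}}{6274}$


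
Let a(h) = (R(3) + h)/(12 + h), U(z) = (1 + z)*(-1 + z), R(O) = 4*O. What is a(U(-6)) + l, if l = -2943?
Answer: -2942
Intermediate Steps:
a(h) = 1 (a(h) = (4*3 + h)/(12 + h) = (12 + h)/(12 + h) = 1)
a(U(-6)) + l = 1 - 2943 = -2942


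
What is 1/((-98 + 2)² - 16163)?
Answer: -1/6947 ≈ -0.00014395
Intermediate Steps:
1/((-98 + 2)² - 16163) = 1/((-96)² - 16163) = 1/(9216 - 16163) = 1/(-6947) = -1/6947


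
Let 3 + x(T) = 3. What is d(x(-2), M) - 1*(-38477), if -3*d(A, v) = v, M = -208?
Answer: 115639/3 ≈ 38546.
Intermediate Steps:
x(T) = 0 (x(T) = -3 + 3 = 0)
d(A, v) = -v/3
d(x(-2), M) - 1*(-38477) = -1/3*(-208) - 1*(-38477) = 208/3 + 38477 = 115639/3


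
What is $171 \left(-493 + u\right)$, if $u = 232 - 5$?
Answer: $-45486$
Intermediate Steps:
$u = 227$ ($u = 232 - 5 = 227$)
$171 \left(-493 + u\right) = 171 \left(-493 + 227\right) = 171 \left(-266\right) = -45486$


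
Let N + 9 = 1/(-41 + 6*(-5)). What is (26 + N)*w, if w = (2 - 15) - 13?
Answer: -31356/71 ≈ -441.63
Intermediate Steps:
w = -26 (w = -13 - 13 = -26)
N = -640/71 (N = -9 + 1/(-41 + 6*(-5)) = -9 + 1/(-41 - 30) = -9 + 1/(-71) = -9 - 1/71 = -640/71 ≈ -9.0141)
(26 + N)*w = (26 - 640/71)*(-26) = (1206/71)*(-26) = -31356/71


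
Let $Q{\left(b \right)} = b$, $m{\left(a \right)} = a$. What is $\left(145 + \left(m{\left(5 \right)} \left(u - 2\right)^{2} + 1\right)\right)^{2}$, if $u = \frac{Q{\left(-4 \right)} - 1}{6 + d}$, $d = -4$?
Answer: $\frac{978121}{16} \approx 61133.0$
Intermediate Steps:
$u = - \frac{5}{2}$ ($u = \frac{-4 - 1}{6 - 4} = - \frac{5}{2} \approx -2.5$)
$\left(145 + \left(m{\left(5 \right)} \left(u - 2\right)^{2} + 1\right)\right)^{2} = \left(145 + \left(5 \left(- \frac{5}{2} - 2\right)^{2} + 1\right)\right)^{2} = \left(145 + \left(5 \left(- \frac{9}{2}\right)^{2} + 1\right)\right)^{2} = \left(145 + \left(5 \cdot \frac{81}{4} + 1\right)\right)^{2} = \left(145 + \left(\frac{405}{4} + 1\right)\right)^{2} = \left(145 + \frac{409}{4}\right)^{2} = \left(\frac{989}{4}\right)^{2} = \frac{978121}{16}$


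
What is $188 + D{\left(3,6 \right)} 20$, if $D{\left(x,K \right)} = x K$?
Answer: $548$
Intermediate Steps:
$D{\left(x,K \right)} = K x$
$188 + D{\left(3,6 \right)} 20 = 188 + 6 \cdot 3 \cdot 20 = 188 + 18 \cdot 20 = 188 + 360 = 548$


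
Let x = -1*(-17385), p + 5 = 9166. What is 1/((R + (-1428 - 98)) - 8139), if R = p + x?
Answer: 1/16881 ≈ 5.9238e-5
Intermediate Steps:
p = 9161 (p = -5 + 9166 = 9161)
x = 17385
R = 26546 (R = 9161 + 17385 = 26546)
1/((R + (-1428 - 98)) - 8139) = 1/((26546 + (-1428 - 98)) - 8139) = 1/((26546 - 1526) - 8139) = 1/(25020 - 8139) = 1/16881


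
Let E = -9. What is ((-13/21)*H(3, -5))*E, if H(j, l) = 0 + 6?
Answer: 234/7 ≈ 33.429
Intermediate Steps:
H(j, l) = 6
((-13/21)*H(3, -5))*E = (-13/21*6)*(-9) = (-13*1/21*6)*(-9) = -13/21*6*(-9) = -26/7*(-9) = 234/7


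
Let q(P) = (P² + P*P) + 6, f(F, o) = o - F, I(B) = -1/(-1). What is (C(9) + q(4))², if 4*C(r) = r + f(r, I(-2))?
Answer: 23409/16 ≈ 1463.1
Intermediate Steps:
I(B) = 1 (I(B) = -1*(-1) = 1)
q(P) = 6 + 2*P² (q(P) = (P² + P²) + 6 = 2*P² + 6 = 6 + 2*P²)
C(r) = ¼ (C(r) = (r + (1 - r))/4 = (¼)*1 = ¼)
(C(9) + q(4))² = (¼ + (6 + 2*4²))² = (¼ + (6 + 2*16))² = (¼ + (6 + 32))² = (¼ + 38)² = (153/4)² = 23409/16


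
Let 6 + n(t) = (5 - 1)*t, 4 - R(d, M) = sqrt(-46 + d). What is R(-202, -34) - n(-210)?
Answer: 850 - 2*I*sqrt(62) ≈ 850.0 - 15.748*I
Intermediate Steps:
R(d, M) = 4 - sqrt(-46 + d)
n(t) = -6 + 4*t (n(t) = -6 + (5 - 1)*t = -6 + 4*t)
R(-202, -34) - n(-210) = (4 - sqrt(-46 - 202)) - (-6 + 4*(-210)) = (4 - sqrt(-248)) - (-6 - 840) = (4 - 2*I*sqrt(62)) - 1*(-846) = (4 - 2*I*sqrt(62)) + 846 = 850 - 2*I*sqrt(62)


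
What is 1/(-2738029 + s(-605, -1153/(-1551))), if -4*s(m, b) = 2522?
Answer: -2/5477319 ≈ -3.6514e-7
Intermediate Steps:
s(m, b) = -1261/2 (s(m, b) = -¼*2522 = -1261/2)
1/(-2738029 + s(-605, -1153/(-1551))) = 1/(-2738029 - 1261/2) = 1/(-5477319/2) = -2/5477319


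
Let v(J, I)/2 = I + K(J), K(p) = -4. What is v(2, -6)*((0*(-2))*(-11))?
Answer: 0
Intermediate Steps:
v(J, I) = -8 + 2*I (v(J, I) = 2*(I - 4) = 2*(-4 + I) = -8 + 2*I)
v(2, -6)*((0*(-2))*(-11)) = (-8 + 2*(-6))*((0*(-2))*(-11)) = (-8 - 12)*(0*(-11)) = -20*0 = 0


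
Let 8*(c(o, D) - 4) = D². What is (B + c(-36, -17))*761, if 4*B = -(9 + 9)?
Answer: 216885/8 ≈ 27111.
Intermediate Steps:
c(o, D) = 4 + D²/8
B = -9/2 (B = (-(9 + 9))/4 = (-1*18)/4 = (¼)*(-18) = -9/2 ≈ -4.5000)
(B + c(-36, -17))*761 = (-9/2 + (4 + (⅛)*(-17)²))*761 = (-9/2 + (4 + (⅛)*289))*761 = (-9/2 + (4 + 289/8))*761 = (-9/2 + 321/8)*761 = (285/8)*761 = 216885/8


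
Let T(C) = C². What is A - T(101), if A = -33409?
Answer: -43610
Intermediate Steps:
A - T(101) = -33409 - 1*101² = -33409 - 1*10201 = -33409 - 10201 = -43610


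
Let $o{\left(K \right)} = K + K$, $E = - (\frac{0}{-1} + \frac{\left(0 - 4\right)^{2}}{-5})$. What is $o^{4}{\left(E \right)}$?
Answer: $\frac{1048576}{625} \approx 1677.7$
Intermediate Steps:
$E = \frac{16}{5}$ ($E = - (0 \left(-1\right) + \left(-4\right)^{2} \left(- \frac{1}{5}\right)) = - (0 + 16 \left(- \frac{1}{5}\right)) = - (0 - \frac{16}{5}) = \left(-1\right) \left(- \frac{16}{5}\right) = \frac{16}{5} \approx 3.2$)
$o{\left(K \right)} = 2 K$
$o^{4}{\left(E \right)} = \left(2 \cdot \frac{16}{5}\right)^{4} = \left(\frac{32}{5}\right)^{4} = \frac{1048576}{625}$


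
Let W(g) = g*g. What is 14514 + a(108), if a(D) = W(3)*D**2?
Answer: 119490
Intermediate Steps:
W(g) = g**2
a(D) = 9*D**2 (a(D) = 3**2*D**2 = 9*D**2)
14514 + a(108) = 14514 + 9*108**2 = 14514 + 9*11664 = 14514 + 104976 = 119490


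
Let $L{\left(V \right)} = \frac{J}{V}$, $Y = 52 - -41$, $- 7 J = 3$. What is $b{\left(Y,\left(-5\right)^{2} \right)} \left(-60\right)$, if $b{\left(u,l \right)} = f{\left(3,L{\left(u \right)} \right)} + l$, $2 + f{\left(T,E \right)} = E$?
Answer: $- \frac{299400}{217} \approx -1379.7$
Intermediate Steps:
$J = - \frac{3}{7}$ ($J = \left(- \frac{1}{7}\right) 3 = - \frac{3}{7} \approx -0.42857$)
$Y = 93$ ($Y = 52 + 41 = 93$)
$L{\left(V \right)} = - \frac{3}{7 V}$
$f{\left(T,E \right)} = -2 + E$
$b{\left(u,l \right)} = -2 + l - \frac{3}{7 u}$ ($b{\left(u,l \right)} = \left(-2 - \frac{3}{7 u}\right) + l = -2 + l - \frac{3}{7 u}$)
$b{\left(Y,\left(-5\right)^{2} \right)} \left(-60\right) = \left(-2 + \left(-5\right)^{2} - \frac{3}{7 \cdot 93}\right) \left(-60\right) = \left(-2 + 25 - \frac{1}{217}\right) \left(-60\right) = \frac{4990}{217} \left(-60\right) = - \frac{299400}{217}$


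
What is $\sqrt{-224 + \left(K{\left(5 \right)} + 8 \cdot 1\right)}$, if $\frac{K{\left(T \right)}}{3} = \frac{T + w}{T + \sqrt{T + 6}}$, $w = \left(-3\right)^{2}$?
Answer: $\frac{\sqrt{-1038 - 216 \sqrt{11}}}{\sqrt{5 + \sqrt{11}}} \approx 14.524 i$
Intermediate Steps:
$w = 9$
$K{\left(T \right)} = \frac{3 \left(9 + T\right)}{T + \sqrt{6 + T}}$ ($K{\left(T \right)} = 3 \frac{T + 9}{T + \sqrt{T + 6}} = 3 \frac{9 + T}{T + \sqrt{6 + T}} = \frac{3 \left(9 + T\right)}{T + \sqrt{6 + T}}$)
$\sqrt{-224 + \left(K{\left(5 \right)} + 8 \cdot 1\right)} = \sqrt{-224 + \left(\frac{3 \left(9 + 5\right)}{5 + \sqrt{6 + 5}} + 8 \cdot 1\right)} = \sqrt{-224 + \left(3 \frac{1}{5 + \sqrt{11}} \cdot 14 + 8\right)} = \sqrt{-224 + \left(\frac{42}{5 + \sqrt{11}} + 8\right)} = \sqrt{-224 + \left(8 + \frac{42}{5 + \sqrt{11}}\right)} = \sqrt{-216 + \frac{42}{5 + \sqrt{11}}}$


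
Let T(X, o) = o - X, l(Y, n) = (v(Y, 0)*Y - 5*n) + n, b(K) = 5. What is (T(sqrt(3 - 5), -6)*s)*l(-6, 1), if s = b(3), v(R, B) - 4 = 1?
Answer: 1020 + 170*I*sqrt(2) ≈ 1020.0 + 240.42*I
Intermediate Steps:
v(R, B) = 5 (v(R, B) = 4 + 1 = 5)
l(Y, n) = -4*n + 5*Y (l(Y, n) = (5*Y - 5*n) + n = (-5*n + 5*Y) + n = -4*n + 5*Y)
s = 5
(T(sqrt(3 - 5), -6)*s)*l(-6, 1) = ((-6 - sqrt(3 - 5))*5)*(-4*1 + 5*(-6)) = ((-6 - sqrt(-2))*5)*(-4 - 30) = ((-6 - I*sqrt(2))*5)*(-34) = (-30 - 5*I*sqrt(2))*(-34) = 1020 + 170*I*sqrt(2)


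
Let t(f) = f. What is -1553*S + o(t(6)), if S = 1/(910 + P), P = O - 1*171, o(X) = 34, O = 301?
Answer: 33807/1040 ≈ 32.507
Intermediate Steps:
P = 130 (P = 301 - 1*171 = 301 - 171 = 130)
S = 1/1040 (S = 1/(910 + 130) = 1/1040 ≈ 0.00096154)
-1553*S + o(t(6)) = -1553*1/1040 + 34 = -1553/1040 + 34 = 33807/1040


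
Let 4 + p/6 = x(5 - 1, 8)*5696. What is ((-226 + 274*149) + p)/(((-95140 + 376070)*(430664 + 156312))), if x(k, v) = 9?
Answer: 64/30312347 ≈ 2.1114e-6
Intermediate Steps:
p = 307560 (p = -24 + 6*(9*5696) = -24 + 6*51264 = -24 + 307584 = 307560)
((-226 + 274*149) + p)/(((-95140 + 376070)*(430664 + 156312))) = ((-226 + 274*149) + 307560)/(((-95140 + 376070)*(430664 + 156312))) = ((-226 + 40826) + 307560)/((280930*586976)) = (40600 + 307560)/164899167680 = 348160*(1/164899167680) = 64/30312347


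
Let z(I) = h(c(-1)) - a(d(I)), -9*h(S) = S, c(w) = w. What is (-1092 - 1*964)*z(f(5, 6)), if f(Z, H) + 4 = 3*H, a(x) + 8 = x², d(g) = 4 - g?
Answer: 1700312/9 ≈ 1.8892e+5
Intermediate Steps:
a(x) = -8 + x²
h(S) = -S/9
f(Z, H) = -4 + 3*H
z(I) = 73/9 - (4 - I)² (z(I) = -⅑*(-1) - (-8 + (4 - I)²) = ⅑ + (8 - (4 - I)²) = 73/9 - (4 - I)²)
(-1092 - 1*964)*z(f(5, 6)) = (-1092 - 1*964)*(73/9 - (-4 + (-4 + 3*6))²) = (-1092 - 964)*(73/9 - (-4 + (-4 + 18))²) = -2056*(73/9 - (-4 + 14)²) = -2056*(73/9 - 1*10²) = -2056*(73/9 - 1*100) = -2056*(73/9 - 100) = -2056*(-827/9) = 1700312/9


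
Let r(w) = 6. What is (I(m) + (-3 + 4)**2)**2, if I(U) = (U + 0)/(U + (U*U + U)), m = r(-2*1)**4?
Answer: 1687401/1684804 ≈ 1.0015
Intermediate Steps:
m = 1296 (m = 6**4 = 1296)
I(U) = U/(U**2 + 2*U) (I(U) = U/(U + (U**2 + U)) = U/(U + (U + U**2)) = U/(U**2 + 2*U))
(I(m) + (-3 + 4)**2)**2 = (1/(2 + 1296) + (-3 + 4)**2)**2 = (1/1298 + 1**2)**2 = (1/1298 + 1)**2 = (1299/1298)**2 = 1687401/1684804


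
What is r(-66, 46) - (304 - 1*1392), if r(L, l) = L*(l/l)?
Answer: 1022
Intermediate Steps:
r(L, l) = L (r(L, l) = L*1 = L)
r(-66, 46) - (304 - 1*1392) = -66 - (304 - 1*1392) = -66 - (304 - 1392) = -66 - 1*(-1088) = -66 + 1088 = 1022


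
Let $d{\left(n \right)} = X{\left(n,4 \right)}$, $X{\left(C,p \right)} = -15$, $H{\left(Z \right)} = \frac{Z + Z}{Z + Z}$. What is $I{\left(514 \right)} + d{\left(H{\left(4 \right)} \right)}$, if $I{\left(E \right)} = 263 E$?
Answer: $135167$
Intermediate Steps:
$H{\left(Z \right)} = 1$ ($H{\left(Z \right)} = \frac{2 Z}{2 Z} = 2 Z \frac{1}{2 Z} = 1$)
$d{\left(n \right)} = -15$
$I{\left(514 \right)} + d{\left(H{\left(4 \right)} \right)} = 263 \cdot 514 - 15 = 135182 - 15 = 135167$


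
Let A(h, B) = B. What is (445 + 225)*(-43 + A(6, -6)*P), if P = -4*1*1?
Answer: -12730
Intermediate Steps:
P = -4 (P = -4*1 = -4)
(445 + 225)*(-43 + A(6, -6)*P) = (445 + 225)*(-43 - 6*(-4)) = 670*(-43 + 24) = 670*(-19) = -12730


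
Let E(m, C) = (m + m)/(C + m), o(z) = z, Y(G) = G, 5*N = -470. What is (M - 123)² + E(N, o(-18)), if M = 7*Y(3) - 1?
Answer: 297099/28 ≈ 10611.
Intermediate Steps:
N = -94 (N = (⅕)*(-470) = -94)
M = 20 (M = 7*3 - 1 = 21 - 1 = 20)
E(m, C) = 2*m/(C + m) (E(m, C) = (2*m)/(C + m) = 2*m/(C + m))
(M - 123)² + E(N, o(-18)) = (20 - 123)² + 2*(-94)/(-18 - 94) = (-103)² + 2*(-94)/(-112) = 10609 + 2*(-94)*(-1/112) = 10609 + 47/28 = 297099/28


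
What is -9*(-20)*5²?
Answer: 4500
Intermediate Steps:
-9*(-20)*5² = 180*25 = 4500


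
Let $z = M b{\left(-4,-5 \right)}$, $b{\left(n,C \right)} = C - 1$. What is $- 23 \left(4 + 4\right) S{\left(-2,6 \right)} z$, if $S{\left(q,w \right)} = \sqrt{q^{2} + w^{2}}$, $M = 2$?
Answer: $4416 \sqrt{10} \approx 13965.0$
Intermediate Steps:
$b{\left(n,C \right)} = -1 + C$ ($b{\left(n,C \right)} = C - 1 = -1 + C$)
$z = -12$ ($z = 2 \left(-1 - 5\right) = 2 \left(-6\right) = -12$)
$- 23 \left(4 + 4\right) S{\left(-2,6 \right)} z = - 23 \left(4 + 4\right) \sqrt{\left(-2\right)^{2} + 6^{2}} \left(-12\right) = - 23 \cdot 8 \sqrt{4 + 36} \left(-12\right) = - 23 \cdot 8 \sqrt{40} \left(-12\right) = - 23 \cdot 8 \cdot 2 \sqrt{10} \left(-12\right) = - 23 \cdot 16 \sqrt{10} \left(-12\right) = - 368 \sqrt{10} \left(-12\right) = 4416 \sqrt{10}$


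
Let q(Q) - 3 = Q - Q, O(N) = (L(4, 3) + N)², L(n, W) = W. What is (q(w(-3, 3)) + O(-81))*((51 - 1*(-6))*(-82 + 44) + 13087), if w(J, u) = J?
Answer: 66476127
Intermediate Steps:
O(N) = (3 + N)²
q(Q) = 3 (q(Q) = 3 + (Q - Q) = 3 + 0 = 3)
(q(w(-3, 3)) + O(-81))*((51 - 1*(-6))*(-82 + 44) + 13087) = (3 + (3 - 81)²)*((51 - 1*(-6))*(-82 + 44) + 13087) = (3 + (-78)²)*((51 + 6)*(-38) + 13087) = (3 + 6084)*(57*(-38) + 13087) = 6087*(-2166 + 13087) = 6087*10921 = 66476127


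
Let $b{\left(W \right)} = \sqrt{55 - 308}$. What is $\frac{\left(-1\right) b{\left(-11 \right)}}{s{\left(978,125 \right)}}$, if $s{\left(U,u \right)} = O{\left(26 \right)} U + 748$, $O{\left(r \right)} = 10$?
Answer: $- \frac{i \sqrt{253}}{10528} \approx - 0.0015108 i$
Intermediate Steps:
$b{\left(W \right)} = i \sqrt{253}$ ($b{\left(W \right)} = \sqrt{-253} = i \sqrt{253}$)
$s{\left(U,u \right)} = 748 + 10 U$ ($s{\left(U,u \right)} = 10 U + 748 = 748 + 10 U$)
$\frac{\left(-1\right) b{\left(-11 \right)}}{s{\left(978,125 \right)}} = \frac{\left(-1\right) i \sqrt{253}}{748 + 10 \cdot 978} = \frac{\left(-1\right) i \sqrt{253}}{748 + 9780} = \frac{\left(-1\right) i \sqrt{253}}{10528} = - i \sqrt{253} \cdot \frac{1}{10528} = - \frac{i \sqrt{253}}{10528}$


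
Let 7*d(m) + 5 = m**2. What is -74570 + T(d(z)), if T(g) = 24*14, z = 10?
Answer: -74234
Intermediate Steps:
d(m) = -5/7 + m**2/7
T(g) = 336
-74570 + T(d(z)) = -74570 + 336 = -74234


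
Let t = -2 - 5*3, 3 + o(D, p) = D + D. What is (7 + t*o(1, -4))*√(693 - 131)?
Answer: 24*√562 ≈ 568.96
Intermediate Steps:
o(D, p) = -3 + 2*D (o(D, p) = -3 + (D + D) = -3 + 2*D)
t = -17 (t = -2 - 15 = -17)
(7 + t*o(1, -4))*√(693 - 131) = (7 - 17*(-3 + 2*1))*√(693 - 131) = (7 - 17*(-3 + 2))*√562 = (7 - 17*(-1))*√562 = (7 + 17)*√562 = 24*√562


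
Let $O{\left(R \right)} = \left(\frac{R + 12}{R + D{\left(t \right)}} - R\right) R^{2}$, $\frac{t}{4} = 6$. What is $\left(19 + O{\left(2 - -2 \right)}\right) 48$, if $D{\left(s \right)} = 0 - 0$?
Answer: $912$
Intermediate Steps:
$t = 24$ ($t = 4 \cdot 6 = 24$)
$D{\left(s \right)} = 0$ ($D{\left(s \right)} = 0 + 0 = 0$)
$O{\left(R \right)} = R^{2} \left(- R + \frac{12 + R}{R}\right)$ ($O{\left(R \right)} = \left(\frac{R + 12}{R + 0} - R\right) R^{2} = \left(\frac{12 + R}{R} - R\right) R^{2} = \left(- R + \frac{12 + R}{R}\right) R^{2} = R^{2} \left(- R + \frac{12 + R}{R}\right)$)
$\left(19 + O{\left(2 - -2 \right)}\right) 48 = \left(19 + \left(2 - -2\right) \left(12 + \left(2 - -2\right) - \left(2 - -2\right)^{2}\right)\right) 48 = \left(19 + \left(2 + 2\right) \left(12 + \left(2 + 2\right) - \left(2 + 2\right)^{2}\right)\right) 48 = \left(19 + 4 \left(12 + 4 - 4^{2}\right)\right) 48 = \left(19 + 4 \left(12 + 4 - 16\right)\right) 48 = \left(19 + 4 \cdot 0\right) 48 = \left(19 + 0\right) 48 = 19 \cdot 48 = 912$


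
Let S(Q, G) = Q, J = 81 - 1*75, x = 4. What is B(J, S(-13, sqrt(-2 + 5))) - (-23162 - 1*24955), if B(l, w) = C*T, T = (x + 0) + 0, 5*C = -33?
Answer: 240453/5 ≈ 48091.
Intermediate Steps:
C = -33/5 (C = (1/5)*(-33) = -33/5 ≈ -6.6000)
J = 6 (J = 81 - 75 = 6)
T = 4 (T = (4 + 0) + 0 = 4 + 0 = 4)
B(l, w) = -132/5 (B(l, w) = -33/5*4 = -132/5)
B(J, S(-13, sqrt(-2 + 5))) - (-23162 - 1*24955) = -132/5 - (-23162 - 1*24955) = -132/5 - (-23162 - 24955) = -132/5 - 1*(-48117) = -132/5 + 48117 = 240453/5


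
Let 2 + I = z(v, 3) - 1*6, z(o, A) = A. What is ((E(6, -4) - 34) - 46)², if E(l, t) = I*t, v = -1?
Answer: 3600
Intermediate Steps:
I = -5 (I = -2 + (3 - 1*6) = -2 + (3 - 6) = -2 - 3 = -5)
E(l, t) = -5*t
((E(6, -4) - 34) - 46)² = ((-5*(-4) - 34) - 46)² = ((20 - 34) - 46)² = (-14 - 46)² = (-60)² = 3600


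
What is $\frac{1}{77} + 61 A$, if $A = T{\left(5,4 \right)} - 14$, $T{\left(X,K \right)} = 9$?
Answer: $- \frac{23484}{77} \approx -304.99$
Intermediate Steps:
$A = -5$ ($A = 9 - 14 = -5$)
$\frac{1}{77} + 61 A = \frac{1}{77} + 61 \left(-5\right) = \frac{1}{77} - 305 = - \frac{23484}{77}$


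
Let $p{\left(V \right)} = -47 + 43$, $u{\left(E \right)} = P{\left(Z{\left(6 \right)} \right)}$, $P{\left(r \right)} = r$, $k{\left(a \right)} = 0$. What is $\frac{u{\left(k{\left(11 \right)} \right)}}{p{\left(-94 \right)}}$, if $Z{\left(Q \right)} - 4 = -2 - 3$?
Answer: $\frac{1}{4} \approx 0.25$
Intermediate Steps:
$Z{\left(Q \right)} = -1$ ($Z{\left(Q \right)} = 4 - 5 = -1$)
$u{\left(E \right)} = -1$
$p{\left(V \right)} = -4$
$\frac{u{\left(k{\left(11 \right)} \right)}}{p{\left(-94 \right)}} = - \frac{1}{-4} = \left(-1\right) \left(- \frac{1}{4}\right) = \frac{1}{4}$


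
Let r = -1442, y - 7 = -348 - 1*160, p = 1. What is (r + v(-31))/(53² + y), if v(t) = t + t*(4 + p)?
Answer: -407/577 ≈ -0.70537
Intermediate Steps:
y = -501 (y = 7 + (-348 - 1*160) = 7 + (-348 - 160) = 7 - 508 = -501)
v(t) = 6*t (v(t) = t + t*(4 + 1) = t + t*5 = t + 5*t = 6*t)
(r + v(-31))/(53² + y) = (-1442 + 6*(-31))/(53² - 501) = (-1442 - 186)/(2809 - 501) = -1628/2308 = -1628*1/2308 = -407/577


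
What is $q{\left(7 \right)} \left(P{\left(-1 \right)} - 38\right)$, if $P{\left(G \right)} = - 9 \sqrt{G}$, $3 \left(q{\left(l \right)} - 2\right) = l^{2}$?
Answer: $- \frac{2090}{3} - 165 i \approx -696.67 - 165.0 i$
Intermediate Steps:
$q{\left(l \right)} = 2 + \frac{l^{2}}{3}$
$q{\left(7 \right)} \left(P{\left(-1 \right)} - 38\right) = \left(2 + \frac{7^{2}}{3}\right) \left(- 9 \sqrt{-1} - 38\right) = \left(2 + \frac{1}{3} \cdot 49\right) \left(- 9 i - 38\right) = \left(2 + \frac{49}{3}\right) \left(-38 - 9 i\right) = \frac{55 \left(-38 - 9 i\right)}{3} = - \frac{2090}{3} - 165 i$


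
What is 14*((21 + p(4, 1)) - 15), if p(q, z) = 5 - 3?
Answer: 112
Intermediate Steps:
p(q, z) = 2
14*((21 + p(4, 1)) - 15) = 14*((21 + 2) - 15) = 14*(23 - 15) = 14*8 = 112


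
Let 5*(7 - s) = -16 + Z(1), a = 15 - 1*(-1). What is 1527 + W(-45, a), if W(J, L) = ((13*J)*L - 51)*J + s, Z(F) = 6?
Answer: 425031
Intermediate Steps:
a = 16 (a = 15 + 1 = 16)
s = 9 (s = 7 - (-16 + 6)/5 = 7 - 1/5*(-10) = 7 + 2 = 9)
W(J, L) = 9 + J*(-51 + 13*J*L) (W(J, L) = ((13*J)*L - 51)*J + 9 = (13*J*L - 51)*J + 9 = (-51 + 13*J*L)*J + 9 = J*(-51 + 13*J*L) + 9 = 9 + J*(-51 + 13*J*L))
1527 + W(-45, a) = 1527 + (9 - 51*(-45) + 13*16*(-45)**2) = 1527 + (9 + 2295 + 13*16*2025) = 1527 + (9 + 2295 + 421200) = 1527 + 423504 = 425031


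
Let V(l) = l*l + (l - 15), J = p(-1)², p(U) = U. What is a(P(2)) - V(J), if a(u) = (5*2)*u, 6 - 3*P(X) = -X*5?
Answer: 199/3 ≈ 66.333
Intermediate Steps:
P(X) = 2 + 5*X/3 (P(X) = 2 - (-X)*5/3 = 2 - (-5)*X/3 = 2 + 5*X/3)
J = 1 (J = (-1)² = 1)
V(l) = -15 + l + l² (V(l) = l² + (-15 + l) = -15 + l + l²)
a(u) = 10*u
a(P(2)) - V(J) = 10*(2 + (5/3)*2) - (-15 + 1 + 1²) = 10*(2 + 10/3) - (-15 + 1 + 1) = 10*(16/3) - 1*(-13) = 160/3 + 13 = 199/3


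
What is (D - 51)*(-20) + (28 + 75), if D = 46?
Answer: 203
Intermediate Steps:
(D - 51)*(-20) + (28 + 75) = (46 - 51)*(-20) + (28 + 75) = -5*(-20) + 103 = 100 + 103 = 203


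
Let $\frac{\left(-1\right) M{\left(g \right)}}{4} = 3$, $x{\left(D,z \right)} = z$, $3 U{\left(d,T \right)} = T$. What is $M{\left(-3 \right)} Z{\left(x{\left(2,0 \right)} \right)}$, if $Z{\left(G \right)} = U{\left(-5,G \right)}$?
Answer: $0$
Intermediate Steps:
$U{\left(d,T \right)} = \frac{T}{3}$
$M{\left(g \right)} = -12$ ($M{\left(g \right)} = \left(-4\right) 3 = -12$)
$Z{\left(G \right)} = \frac{G}{3}$
$M{\left(-3 \right)} Z{\left(x{\left(2,0 \right)} \right)} = - 12 \cdot \frac{1}{3} \cdot 0 = \left(-12\right) 0 = 0$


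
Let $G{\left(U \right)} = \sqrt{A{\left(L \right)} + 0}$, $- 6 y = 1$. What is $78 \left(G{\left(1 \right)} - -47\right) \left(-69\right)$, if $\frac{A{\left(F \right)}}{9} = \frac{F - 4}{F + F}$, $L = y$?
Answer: $-252954 - 40365 \sqrt{2} \approx -3.1004 \cdot 10^{5}$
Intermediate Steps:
$y = - \frac{1}{6}$ ($y = \left(- \frac{1}{6}\right) 1 = - \frac{1}{6} \approx -0.16667$)
$L = - \frac{1}{6} \approx -0.16667$
$A{\left(F \right)} = \frac{9 \left(-4 + F\right)}{2 F}$ ($A{\left(F \right)} = 9 \frac{F - 4}{F + F} = 9 \frac{-4 + F}{2 F} = \frac{9 \left(-4 + F\right)}{2 F}$)
$G{\left(U \right)} = \frac{15 \sqrt{2}}{2}$ ($G{\left(U \right)} = \sqrt{\left(\frac{9}{2} - \frac{18}{- \frac{1}{6}}\right) + 0} = \sqrt{\left(\frac{9}{2} - -108\right) + 0} = \sqrt{\left(\frac{9}{2} + 108\right) + 0} = \sqrt{\frac{225}{2} + 0} = \sqrt{\frac{225}{2}} = \frac{15 \sqrt{2}}{2}$)
$78 \left(G{\left(1 \right)} - -47\right) \left(-69\right) = 78 \left(\frac{15 \sqrt{2}}{2} - -47\right) \left(-69\right) = 78 \left(\frac{15 \sqrt{2}}{2} + 47\right) \left(-69\right) = 78 \left(47 + \frac{15 \sqrt{2}}{2}\right) \left(-69\right) = \left(3666 + 585 \sqrt{2}\right) \left(-69\right) = -252954 - 40365 \sqrt{2}$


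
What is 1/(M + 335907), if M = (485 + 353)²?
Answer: 1/1038151 ≈ 9.6325e-7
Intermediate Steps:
M = 702244 (M = 838² = 702244)
1/(M + 335907) = 1/(702244 + 335907) = 1/1038151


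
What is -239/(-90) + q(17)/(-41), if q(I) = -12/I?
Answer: 167663/62730 ≈ 2.6728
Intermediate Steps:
-239/(-90) + q(17)/(-41) = -239/(-90) - 12/17/(-41) = -239*(-1/90) - 12*1/17*(-1/41) = 239/90 - 12/17*(-1/41) = 239/90 + 12/697 = 167663/62730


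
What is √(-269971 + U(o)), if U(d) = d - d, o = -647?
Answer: I*√269971 ≈ 519.59*I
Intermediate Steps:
U(d) = 0
√(-269971 + U(o)) = √(-269971 + 0) = √(-269971) = I*√269971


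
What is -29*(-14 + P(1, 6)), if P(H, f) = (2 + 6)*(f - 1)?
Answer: -754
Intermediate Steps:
P(H, f) = -8 + 8*f (P(H, f) = 8*(-1 + f) = -8 + 8*f)
-29*(-14 + P(1, 6)) = -29*(-14 + (-8 + 8*6)) = -29*(-14 + (-8 + 48)) = -29*(-14 + 40) = -29*26 = -754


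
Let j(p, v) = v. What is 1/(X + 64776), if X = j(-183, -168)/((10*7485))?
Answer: 12475/808080572 ≈ 1.5438e-5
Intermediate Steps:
X = -28/12475 (X = -168/(10*7485) = -168/74850 = -168*1/74850 = -28/12475 ≈ -0.0022445)
1/(X + 64776) = 1/(-28/12475 + 64776) = 1/(808080572/12475) = 12475/808080572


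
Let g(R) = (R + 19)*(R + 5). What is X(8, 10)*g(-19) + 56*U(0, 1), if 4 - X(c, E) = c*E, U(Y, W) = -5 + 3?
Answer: -112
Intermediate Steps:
g(R) = (5 + R)*(19 + R) (g(R) = (19 + R)*(5 + R) = (5 + R)*(19 + R))
U(Y, W) = -2
X(c, E) = 4 - E*c (X(c, E) = 4 - c*E = 4 - E*c)
X(8, 10)*g(-19) + 56*U(0, 1) = (4 - 1*10*8)*(95 + (-19)**2 + 24*(-19)) + 56*(-2) = (4 - 80)*(95 + 361 - 456) - 112 = -76*0 - 112 = 0 - 112 = -112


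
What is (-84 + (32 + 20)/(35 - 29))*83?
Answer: -18758/3 ≈ -6252.7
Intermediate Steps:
(-84 + (32 + 20)/(35 - 29))*83 = (-84 + 52/6)*83 = (-84 + 52*(⅙))*83 = (-84 + 26/3)*83 = -226/3*83 = -18758/3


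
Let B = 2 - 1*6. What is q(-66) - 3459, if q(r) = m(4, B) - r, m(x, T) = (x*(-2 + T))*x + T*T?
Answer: -3473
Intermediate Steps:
B = -4 (B = 2 - 6 = -4)
m(x, T) = T² + x²*(-2 + T) (m(x, T) = x²*(-2 + T) + T² = T² + x²*(-2 + T))
q(r) = -80 - r (q(r) = ((-4)² - 2*4² - 4*4²) - r = (16 - 2*16 - 4*16) - r = (16 - 32 - 64) - r = -80 - r)
q(-66) - 3459 = (-80 - 1*(-66)) - 3459 = (-80 + 66) - 3459 = -14 - 3459 = -3473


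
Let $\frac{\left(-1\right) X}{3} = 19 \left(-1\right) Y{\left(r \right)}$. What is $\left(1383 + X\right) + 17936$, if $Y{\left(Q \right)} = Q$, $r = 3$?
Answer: $19490$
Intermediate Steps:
$X = 171$ ($X = - 3 \cdot 19 \left(-1\right) 3 = - 3 \left(\left(-19\right) 3\right) = \left(-3\right) \left(-57\right) = 171$)
$\left(1383 + X\right) + 17936 = \left(1383 + 171\right) + 17936 = 1554 + 17936 = 19490$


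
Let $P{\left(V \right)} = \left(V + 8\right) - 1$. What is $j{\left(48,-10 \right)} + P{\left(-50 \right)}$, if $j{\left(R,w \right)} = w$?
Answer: $-53$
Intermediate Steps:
$P{\left(V \right)} = 7 + V$ ($P{\left(V \right)} = \left(8 + V\right) - 1 = 7 + V$)
$j{\left(48,-10 \right)} + P{\left(-50 \right)} = -10 + \left(7 - 50\right) = -10 - 43 = -53$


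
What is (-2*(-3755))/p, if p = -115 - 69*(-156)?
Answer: 7510/10649 ≈ 0.70523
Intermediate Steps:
p = 10649 (p = -115 + 10764 = 10649)
(-2*(-3755))/p = -2*(-3755)/10649 = 7510*(1/10649) = 7510/10649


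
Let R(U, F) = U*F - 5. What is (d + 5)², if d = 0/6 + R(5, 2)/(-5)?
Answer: 16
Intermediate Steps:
R(U, F) = -5 + F*U (R(U, F) = F*U - 5 = -5 + F*U)
d = -1 (d = 0/6 + (-5 + 2*5)/(-5) = 0*(⅙) + (-5 + 10)*(-⅕) = 0 + 5*(-⅕) = 0 - 1 = -1)
(d + 5)² = (-1 + 5)² = 4² = 16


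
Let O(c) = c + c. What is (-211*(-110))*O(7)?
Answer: 324940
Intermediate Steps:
O(c) = 2*c
(-211*(-110))*O(7) = (-211*(-110))*(2*7) = 23210*14 = 324940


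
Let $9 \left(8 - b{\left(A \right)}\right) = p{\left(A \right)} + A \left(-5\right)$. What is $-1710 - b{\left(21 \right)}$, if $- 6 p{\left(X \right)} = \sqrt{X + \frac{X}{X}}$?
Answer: $- \frac{5189}{3} - \frac{\sqrt{22}}{54} \approx -1729.8$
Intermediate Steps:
$p{\left(X \right)} = - \frac{\sqrt{1 + X}}{6}$ ($p{\left(X \right)} = - \frac{\sqrt{X + \frac{X}{X}}}{6} = - \frac{\sqrt{X + 1}}{6} = - \frac{\sqrt{1 + X}}{6}$)
$b{\left(A \right)} = 8 + \frac{\sqrt{1 + A}}{54} + \frac{5 A}{9}$ ($b{\left(A \right)} = 8 - \frac{- \frac{\sqrt{1 + A}}{6} + A \left(-5\right)}{9} = 8 - \frac{- \frac{\sqrt{1 + A}}{6} - 5 A}{9} = 8 - \frac{- 5 A - \frac{\sqrt{1 + A}}{6}}{9} = 8 + \left(\frac{\sqrt{1 + A}}{54} + \frac{5 A}{9}\right) = 8 + \frac{\sqrt{1 + A}}{54} + \frac{5 A}{9}$)
$-1710 - b{\left(21 \right)} = -1710 - \left(8 + \frac{\sqrt{1 + 21}}{54} + \frac{5}{9} \cdot 21\right) = -1710 - \left(8 + \frac{\sqrt{22}}{54} + \frac{35}{3}\right) = -1710 - \left(\frac{59}{3} + \frac{\sqrt{22}}{54}\right) = - \frac{5189}{3} - \frac{\sqrt{22}}{54}$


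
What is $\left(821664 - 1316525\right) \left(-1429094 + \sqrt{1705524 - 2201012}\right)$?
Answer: $707202885934 - 27712216 i \sqrt{158} \approx 7.072 \cdot 10^{11} - 3.4834 \cdot 10^{8} i$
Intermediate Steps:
$\left(821664 - 1316525\right) \left(-1429094 + \sqrt{1705524 - 2201012}\right) = - 494861 \left(-1429094 + \sqrt{-495488}\right) = - 494861 \left(-1429094 + 56 i \sqrt{158}\right) = 707202885934 - 27712216 i \sqrt{158}$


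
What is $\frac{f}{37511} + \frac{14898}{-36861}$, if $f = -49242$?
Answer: $- \frac{791316080}{460897657} \approx -1.7169$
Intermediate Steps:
$\frac{f}{37511} + \frac{14898}{-36861} = - \frac{49242}{37511} + \frac{14898}{-36861} = \left(-49242\right) \frac{1}{37511} + 14898 \left(- \frac{1}{36861}\right) = - \frac{49242}{37511} - \frac{4966}{12287} = - \frac{791316080}{460897657}$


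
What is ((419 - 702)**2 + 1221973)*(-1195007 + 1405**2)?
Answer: 1014329735116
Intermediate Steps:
((419 - 702)**2 + 1221973)*(-1195007 + 1405**2) = ((-283)**2 + 1221973)*(-1195007 + 1974025) = (80089 + 1221973)*779018 = 1302062*779018 = 1014329735116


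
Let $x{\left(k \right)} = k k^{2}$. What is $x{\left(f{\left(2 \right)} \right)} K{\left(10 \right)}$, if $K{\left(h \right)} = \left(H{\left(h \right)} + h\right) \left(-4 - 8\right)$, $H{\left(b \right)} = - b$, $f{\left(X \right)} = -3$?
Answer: $0$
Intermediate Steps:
$x{\left(k \right)} = k^{3}$
$K{\left(h \right)} = 0$ ($K{\left(h \right)} = \left(- h + h\right) \left(-4 - 8\right) = 0 \left(-12\right) = 0$)
$x{\left(f{\left(2 \right)} \right)} K{\left(10 \right)} = \left(-3\right)^{3} \cdot 0 = \left(-27\right) 0 = 0$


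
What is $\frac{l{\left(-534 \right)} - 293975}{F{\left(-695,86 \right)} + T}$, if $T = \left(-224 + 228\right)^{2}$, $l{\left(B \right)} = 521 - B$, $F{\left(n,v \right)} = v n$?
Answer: $\frac{48820}{9959} \approx 4.9021$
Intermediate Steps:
$F{\left(n,v \right)} = n v$
$T = 16$ ($T = 4^{2} = 16$)
$\frac{l{\left(-534 \right)} - 293975}{F{\left(-695,86 \right)} + T} = \frac{\left(521 - -534\right) - 293975}{\left(-695\right) 86 + 16} = \frac{\left(521 + 534\right) - 293975}{-59770 + 16} = \frac{1055 - 293975}{-59754} = \left(-292920\right) \left(- \frac{1}{59754}\right) = \frac{48820}{9959}$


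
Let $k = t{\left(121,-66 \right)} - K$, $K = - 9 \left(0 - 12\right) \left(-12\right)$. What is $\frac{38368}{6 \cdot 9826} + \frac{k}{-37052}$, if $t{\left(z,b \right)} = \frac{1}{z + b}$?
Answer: $\frac{18496542461}{30036018540} \approx 0.61581$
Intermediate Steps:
$t{\left(z,b \right)} = \frac{1}{b + z}$
$K = -1296$ ($K = \left(-9\right) \left(-12\right) \left(-12\right) = 108 \left(-12\right) = -1296$)
$k = \frac{71281}{55}$ ($k = \frac{1}{-66 + 121} - -1296 = \frac{1}{55} + 1296 = \frac{71281}{55} \approx 1296.0$)
$\frac{38368}{6 \cdot 9826} + \frac{k}{-37052} = \frac{38368}{6 \cdot 9826} + \frac{71281}{55 \left(-37052\right)} = \frac{38368}{58956} + \frac{71281}{55} \left(- \frac{1}{37052}\right) = 38368 \cdot \frac{1}{58956} - \frac{71281}{2037860} = \frac{9592}{14739} - \frac{71281}{2037860} = \frac{18496542461}{30036018540}$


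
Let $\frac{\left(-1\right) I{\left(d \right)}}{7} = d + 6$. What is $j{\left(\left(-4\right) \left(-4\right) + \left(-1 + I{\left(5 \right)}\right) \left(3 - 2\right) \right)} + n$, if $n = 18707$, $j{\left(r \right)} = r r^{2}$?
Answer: $-219621$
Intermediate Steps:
$I{\left(d \right)} = -42 - 7 d$ ($I{\left(d \right)} = - 7 \left(d + 6\right) = - 7 \left(6 + d\right) = -42 - 7 d$)
$j{\left(r \right)} = r^{3}$
$j{\left(\left(-4\right) \left(-4\right) + \left(-1 + I{\left(5 \right)}\right) \left(3 - 2\right) \right)} + n = \left(\left(-4\right) \left(-4\right) + \left(-1 - 77\right) \left(3 - 2\right)\right)^{3} + 18707 = \left(16 + \left(-1 - 77\right) 1\right)^{3} + 18707 = \left(16 - 78\right)^{3} + 18707 = \left(-62\right)^{3} + 18707 = -238328 + 18707 = -219621$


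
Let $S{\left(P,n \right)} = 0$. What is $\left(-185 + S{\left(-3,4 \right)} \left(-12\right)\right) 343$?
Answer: $-63455$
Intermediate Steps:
$\left(-185 + S{\left(-3,4 \right)} \left(-12\right)\right) 343 = \left(-185 + 0 \left(-12\right)\right) 343 = \left(-185 + 0\right) 343 = \left(-185\right) 343 = -63455$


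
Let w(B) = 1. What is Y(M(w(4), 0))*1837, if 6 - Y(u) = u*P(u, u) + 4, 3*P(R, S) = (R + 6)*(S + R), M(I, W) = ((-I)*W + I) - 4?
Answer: -29392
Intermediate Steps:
M(I, W) = -4 + I - I*W (M(I, W) = (-I*W + I) - 4 = (I - I*W) - 4 = -4 + I - I*W)
P(R, S) = (6 + R)*(R + S)/3 (P(R, S) = ((R + 6)*(S + R))/3 = ((6 + R)*(R + S))/3 = (6 + R)*(R + S)/3)
Y(u) = 2 - u*(4*u + 2*u**2/3) (Y(u) = 6 - (u*(2*u + 2*u + u**2/3 + u*u/3) + 4) = 6 - (u*(2*u + 2*u + u**2/3 + u**2/3) + 4) = 6 - (u*(4*u + 2*u**2/3) + 4) = 6 - (4 + u*(4*u + 2*u**2/3)) = 6 + (-4 - u*(4*u + 2*u**2/3)) = 2 - u*(4*u + 2*u**2/3))
Y(M(w(4), 0))*1837 = (2 - 2*(-4 + 1 - 1*1*0)**2*(6 + (-4 + 1 - 1*1*0))/3)*1837 = (2 - 2*(-4 + 1 + 0)**2*(6 + (-4 + 1 + 0))/3)*1837 = (2 - 2/3*(-3)**2*(6 - 3))*1837 = (2 - 2/3*9*3)*1837 = (2 - 18)*1837 = -16*1837 = -29392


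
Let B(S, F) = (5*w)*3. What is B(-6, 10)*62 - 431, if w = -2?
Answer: -2291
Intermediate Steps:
B(S, F) = -30 (B(S, F) = (5*(-2))*3 = -10*3 = -30)
B(-6, 10)*62 - 431 = -30*62 - 431 = -1860 - 431 = -2291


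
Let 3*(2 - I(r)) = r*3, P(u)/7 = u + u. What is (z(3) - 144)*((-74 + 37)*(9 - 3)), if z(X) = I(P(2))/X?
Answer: 33892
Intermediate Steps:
P(u) = 14*u (P(u) = 7*(u + u) = 7*(2*u) = 14*u)
I(r) = 2 - r (I(r) = 2 - r*3/3 = 2 - r)
z(X) = -26/X (z(X) = (2 - 14*2)/X = (2 - 1*28)/X = (2 - 28)/X = -26/X)
(z(3) - 144)*((-74 + 37)*(9 - 3)) = (-26/3 - 144)*((-74 + 37)*(9 - 3)) = (-26*1/3 - 144)*(-37*6) = (-26/3 - 144)*(-222) = -458/3*(-222) = 33892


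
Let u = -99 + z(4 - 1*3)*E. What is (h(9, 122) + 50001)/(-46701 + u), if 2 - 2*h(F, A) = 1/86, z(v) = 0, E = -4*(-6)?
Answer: -2866781/2683200 ≈ -1.0684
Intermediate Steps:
E = 24
u = -99 (u = -99 + 0*24 = -99 + 0 = -99)
h(F, A) = 171/172 (h(F, A) = 1 - 1/2/86 = 1 - 1/2*1/86 = 1 - 1/172 = 171/172)
(h(9, 122) + 50001)/(-46701 + u) = (171/172 + 50001)/(-46701 - 99) = (8600343/172)/(-46800) = (8600343/172)*(-1/46800) = -2866781/2683200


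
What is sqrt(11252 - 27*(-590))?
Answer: sqrt(27182) ≈ 164.87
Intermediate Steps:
sqrt(11252 - 27*(-590)) = sqrt(11252 + 15930) = sqrt(27182)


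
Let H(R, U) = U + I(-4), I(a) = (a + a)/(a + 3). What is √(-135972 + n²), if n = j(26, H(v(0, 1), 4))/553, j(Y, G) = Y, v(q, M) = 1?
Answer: 8*I*√649710323/553 ≈ 368.74*I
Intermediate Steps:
I(a) = 2*a/(3 + a) (I(a) = (2*a)/(3 + a) = 2*a/(3 + a))
H(R, U) = 8 + U (H(R, U) = U + 2*(-4)/(3 - 4) = U + 2*(-4)/(-1) = U + 2*(-4)*(-1) = U + 8 = 8 + U)
n = 26/553 ≈ 0.047016
√(-135972 + n²) = √(-135972 + (26/553)²) = √(-135972 + 676/305809) = √(-41581460672/305809) = 8*I*√649710323/553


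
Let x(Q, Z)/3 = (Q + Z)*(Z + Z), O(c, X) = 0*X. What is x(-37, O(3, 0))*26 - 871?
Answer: -871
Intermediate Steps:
O(c, X) = 0
x(Q, Z) = 6*Z*(Q + Z) (x(Q, Z) = 3*((Q + Z)*(Z + Z)) = 3*((Q + Z)*(2*Z)) = 3*(2*Z*(Q + Z)) = 6*Z*(Q + Z))
x(-37, O(3, 0))*26 - 871 = (6*0*(-37 + 0))*26 - 871 = (6*0*(-37))*26 - 871 = 0*26 - 871 = 0 - 871 = -871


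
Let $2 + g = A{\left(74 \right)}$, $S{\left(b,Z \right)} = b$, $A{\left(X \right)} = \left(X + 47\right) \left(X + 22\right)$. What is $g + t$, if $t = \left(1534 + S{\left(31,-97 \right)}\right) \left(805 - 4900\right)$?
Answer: $-6397061$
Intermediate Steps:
$A{\left(X \right)} = \left(22 + X\right) \left(47 + X\right)$ ($A{\left(X \right)} = \left(47 + X\right) \left(22 + X\right) = \left(22 + X\right) \left(47 + X\right)$)
$g = 11614$ ($g = -2 + \left(1034 + 74^{2} + 69 \cdot 74\right) = -2 + \left(1034 + 5476 + 5106\right) = -2 + 11616 = 11614$)
$t = -6408675$ ($t = \left(1534 + 31\right) \left(805 - 4900\right) = 1565 \left(805 - 4900\right) = 1565 \left(-4095\right) = -6408675$)
$g + t = 11614 - 6408675 = -6397061$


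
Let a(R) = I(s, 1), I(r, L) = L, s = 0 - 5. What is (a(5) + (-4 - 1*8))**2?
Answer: 121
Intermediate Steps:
s = -5
a(R) = 1
(a(5) + (-4 - 1*8))**2 = (1 + (-4 - 1*8))**2 = (1 + (-4 - 8))**2 = (1 - 12)**2 = (-11)**2 = 121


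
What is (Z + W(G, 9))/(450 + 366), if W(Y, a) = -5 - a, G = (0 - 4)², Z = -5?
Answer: -19/816 ≈ -0.023284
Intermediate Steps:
G = 16 (G = (-4)² = 16)
(Z + W(G, 9))/(450 + 366) = (-5 + (-5 - 1*9))/(450 + 366) = (-5 + (-5 - 9))/816 = (-5 - 14)*(1/816) = -19*1/816 = -19/816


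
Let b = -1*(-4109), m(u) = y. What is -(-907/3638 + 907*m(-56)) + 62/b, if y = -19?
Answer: 257612176705/14948542 ≈ 17233.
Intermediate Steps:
m(u) = -19
b = 4109
-(-907/3638 + 907*m(-56)) + 62/b = -907/(1/(-19 + 1/(-3638))) + 62/4109 = -907/(1/(-19 - 1/3638)) + 62*(1/4109) = -907/(1/(-69123/3638)) + 62/4109 = -907/(-3638/69123) + 62/4109 = -907*(-69123/3638) + 62/4109 = 62694561/3638 + 62/4109 = 257612176705/14948542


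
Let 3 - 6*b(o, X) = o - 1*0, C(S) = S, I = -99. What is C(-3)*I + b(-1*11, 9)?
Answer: 898/3 ≈ 299.33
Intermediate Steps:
b(o, X) = 1/2 - o/6 (b(o, X) = 1/2 - (o - 1*0)/6 = 1/2 - (o + 0)/6 = 1/2 - o/6)
C(-3)*I + b(-1*11, 9) = -3*(-99) + (1/2 - (-1)*11/6) = 297 + (1/2 - 1/6*(-11)) = 297 + (1/2 + 11/6) = 297 + 7/3 = 898/3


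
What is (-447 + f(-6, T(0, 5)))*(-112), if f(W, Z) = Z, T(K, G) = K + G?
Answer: 49504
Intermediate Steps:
T(K, G) = G + K
(-447 + f(-6, T(0, 5)))*(-112) = (-447 + (5 + 0))*(-112) = (-447 + 5)*(-112) = -442*(-112) = 49504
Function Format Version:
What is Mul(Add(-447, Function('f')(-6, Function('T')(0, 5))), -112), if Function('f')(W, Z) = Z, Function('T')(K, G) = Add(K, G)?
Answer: 49504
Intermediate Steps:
Function('T')(K, G) = Add(G, K)
Mul(Add(-447, Function('f')(-6, Function('T')(0, 5))), -112) = Mul(Add(-447, Add(5, 0)), -112) = Mul(Add(-447, 5), -112) = Mul(-442, -112) = 49504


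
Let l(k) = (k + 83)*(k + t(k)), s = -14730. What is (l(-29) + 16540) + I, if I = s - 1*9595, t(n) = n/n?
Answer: -9297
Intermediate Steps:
t(n) = 1
l(k) = (1 + k)*(83 + k) (l(k) = (k + 83)*(k + 1) = (83 + k)*(1 + k) = (1 + k)*(83 + k))
I = -24325 (I = -14730 - 1*9595 = -14730 - 9595 = -24325)
(l(-29) + 16540) + I = ((83 + (-29)**2 + 84*(-29)) + 16540) - 24325 = ((83 + 841 - 2436) + 16540) - 24325 = (-1512 + 16540) - 24325 = 15028 - 24325 = -9297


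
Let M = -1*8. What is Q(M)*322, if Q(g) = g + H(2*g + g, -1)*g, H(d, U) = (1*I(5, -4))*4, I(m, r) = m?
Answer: -54096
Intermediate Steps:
M = -8
H(d, U) = 20 (H(d, U) = (1*5)*4 = 5*4 = 20)
Q(g) = 21*g (Q(g) = g + 20*g = 21*g)
Q(M)*322 = (21*(-8))*322 = -168*322 = -54096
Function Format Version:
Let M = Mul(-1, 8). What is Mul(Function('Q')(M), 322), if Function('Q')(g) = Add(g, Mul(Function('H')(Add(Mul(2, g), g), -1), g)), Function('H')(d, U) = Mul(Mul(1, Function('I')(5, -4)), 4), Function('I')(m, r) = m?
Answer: -54096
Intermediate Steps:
M = -8
Function('H')(d, U) = 20 (Function('H')(d, U) = Mul(Mul(1, 5), 4) = Mul(5, 4) = 20)
Function('Q')(g) = Mul(21, g) (Function('Q')(g) = Add(g, Mul(20, g)) = Mul(21, g))
Mul(Function('Q')(M), 322) = Mul(Mul(21, -8), 322) = Mul(-168, 322) = -54096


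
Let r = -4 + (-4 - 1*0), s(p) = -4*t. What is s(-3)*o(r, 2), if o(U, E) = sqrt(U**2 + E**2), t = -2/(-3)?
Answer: -16*sqrt(17)/3 ≈ -21.990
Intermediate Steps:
t = 2/3 (t = -2*(-1/3) = 2/3 ≈ 0.66667)
s(p) = -8/3 (s(p) = -4*2/3 = -8/3)
r = -8 (r = -4 + (-4 + 0) = -4 - 4 = -8)
o(U, E) = sqrt(E**2 + U**2)
s(-3)*o(r, 2) = -8*sqrt(2**2 + (-8)**2)/3 = -8*sqrt(4 + 64)/3 = -16*sqrt(17)/3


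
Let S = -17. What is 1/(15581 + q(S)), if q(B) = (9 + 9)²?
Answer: 1/15905 ≈ 6.2873e-5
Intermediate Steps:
q(B) = 324 (q(B) = 18² = 324)
1/(15581 + q(S)) = 1/(15581 + 324) = 1/15905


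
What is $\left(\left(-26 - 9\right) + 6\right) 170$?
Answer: $-4930$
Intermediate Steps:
$\left(\left(-26 - 9\right) + 6\right) 170 = \left(-35 + 6\right) 170 = \left(-29\right) 170 = -4930$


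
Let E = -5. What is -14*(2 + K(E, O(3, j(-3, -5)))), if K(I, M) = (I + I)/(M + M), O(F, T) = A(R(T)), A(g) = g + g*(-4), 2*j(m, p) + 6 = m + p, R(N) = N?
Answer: -74/3 ≈ -24.667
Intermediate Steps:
j(m, p) = -3 + m/2 + p/2 (j(m, p) = -3 + (m + p)/2 = -3 + (m/2 + p/2) = -3 + m/2 + p/2)
A(g) = -3*g (A(g) = g - 4*g = -3*g)
O(F, T) = -3*T
K(I, M) = I/M (K(I, M) = (2*I)/((2*M)) = (2*I)*(1/(2*M)) = I/M)
-14*(2 + K(E, O(3, j(-3, -5)))) = -14*(2 - 5*(-1/(3*(-3 + (½)*(-3) + (½)*(-5))))) = -14*(2 - 5*(-1/(3*(-3 - 3/2 - 5/2)))) = -14*(2 - 5/((-3*(-7)))) = -14*(2 - 5/21) = -14*37/21 = -74/3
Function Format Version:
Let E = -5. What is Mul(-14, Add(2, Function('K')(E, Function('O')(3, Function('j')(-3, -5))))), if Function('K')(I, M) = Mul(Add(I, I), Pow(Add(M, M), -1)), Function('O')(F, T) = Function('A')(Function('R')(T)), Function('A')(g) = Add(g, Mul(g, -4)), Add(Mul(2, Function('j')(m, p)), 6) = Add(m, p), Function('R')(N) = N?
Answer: Rational(-74, 3) ≈ -24.667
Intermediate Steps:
Function('j')(m, p) = Add(-3, Mul(Rational(1, 2), m), Mul(Rational(1, 2), p)) (Function('j')(m, p) = Add(-3, Mul(Rational(1, 2), Add(m, p))) = Add(-3, Add(Mul(Rational(1, 2), m), Mul(Rational(1, 2), p))) = Add(-3, Mul(Rational(1, 2), m), Mul(Rational(1, 2), p)))
Function('A')(g) = Mul(-3, g) (Function('A')(g) = Add(g, Mul(-4, g)) = Mul(-3, g))
Function('O')(F, T) = Mul(-3, T)
Function('K')(I, M) = Mul(I, Pow(M, -1)) (Function('K')(I, M) = Mul(Mul(2, I), Pow(Mul(2, M), -1)) = Mul(Mul(2, I), Mul(Rational(1, 2), Pow(M, -1))) = Mul(I, Pow(M, -1)))
Mul(-14, Add(2, Function('K')(E, Function('O')(3, Function('j')(-3, -5))))) = Mul(-14, Add(2, Mul(-5, Pow(Mul(-3, Add(-3, Mul(Rational(1, 2), -3), Mul(Rational(1, 2), -5))), -1)))) = Mul(-14, Add(2, Mul(-5, Pow(Mul(-3, Add(-3, Rational(-3, 2), Rational(-5, 2))), -1)))) = Mul(-14, Add(2, Mul(-5, Pow(Mul(-3, -7), -1)))) = Mul(-14, Add(2, Mul(-5, Pow(21, -1)))) = Mul(-14, Add(2, Mul(-5, Rational(1, 21)))) = Mul(-14, Add(2, Rational(-5, 21))) = Mul(-14, Rational(37, 21)) = Rational(-74, 3)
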